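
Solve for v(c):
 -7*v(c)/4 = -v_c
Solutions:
 v(c) = C1*exp(7*c/4)


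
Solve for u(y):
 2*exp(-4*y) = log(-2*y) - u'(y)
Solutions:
 u(y) = C1 + y*log(-y) + y*(-1 + log(2)) + exp(-4*y)/2


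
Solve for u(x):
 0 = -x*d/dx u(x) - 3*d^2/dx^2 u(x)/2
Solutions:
 u(x) = C1 + C2*erf(sqrt(3)*x/3)


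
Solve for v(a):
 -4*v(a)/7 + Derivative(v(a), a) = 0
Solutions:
 v(a) = C1*exp(4*a/7)


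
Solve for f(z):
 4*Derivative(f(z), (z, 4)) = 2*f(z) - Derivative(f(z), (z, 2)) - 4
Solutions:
 f(z) = C1*exp(-sqrt(2)*z*sqrt(-1 + sqrt(33))/4) + C2*exp(sqrt(2)*z*sqrt(-1 + sqrt(33))/4) + C3*sin(sqrt(2)*z*sqrt(1 + sqrt(33))/4) + C4*cos(sqrt(2)*z*sqrt(1 + sqrt(33))/4) + 2


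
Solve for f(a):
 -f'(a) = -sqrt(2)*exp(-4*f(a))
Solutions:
 f(a) = log(-I*(C1 + 4*sqrt(2)*a)^(1/4))
 f(a) = log(I*(C1 + 4*sqrt(2)*a)^(1/4))
 f(a) = log(-(C1 + 4*sqrt(2)*a)^(1/4))
 f(a) = log(C1 + 4*sqrt(2)*a)/4


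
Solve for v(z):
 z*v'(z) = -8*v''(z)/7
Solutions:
 v(z) = C1 + C2*erf(sqrt(7)*z/4)


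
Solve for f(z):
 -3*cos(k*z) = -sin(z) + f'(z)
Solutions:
 f(z) = C1 - cos(z) - 3*sin(k*z)/k


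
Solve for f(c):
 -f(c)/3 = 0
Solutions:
 f(c) = 0


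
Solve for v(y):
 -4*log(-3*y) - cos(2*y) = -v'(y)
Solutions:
 v(y) = C1 + 4*y*log(-y) - 4*y + 4*y*log(3) + sin(2*y)/2


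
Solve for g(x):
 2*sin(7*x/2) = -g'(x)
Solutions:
 g(x) = C1 + 4*cos(7*x/2)/7


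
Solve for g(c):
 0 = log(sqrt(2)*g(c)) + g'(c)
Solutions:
 2*Integral(1/(2*log(_y) + log(2)), (_y, g(c))) = C1 - c


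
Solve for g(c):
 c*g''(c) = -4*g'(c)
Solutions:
 g(c) = C1 + C2/c^3


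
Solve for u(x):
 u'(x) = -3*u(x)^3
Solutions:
 u(x) = -sqrt(2)*sqrt(-1/(C1 - 3*x))/2
 u(x) = sqrt(2)*sqrt(-1/(C1 - 3*x))/2


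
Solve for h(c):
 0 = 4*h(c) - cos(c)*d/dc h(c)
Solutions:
 h(c) = C1*(sin(c)^2 + 2*sin(c) + 1)/(sin(c)^2 - 2*sin(c) + 1)


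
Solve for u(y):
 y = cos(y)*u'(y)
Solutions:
 u(y) = C1 + Integral(y/cos(y), y)


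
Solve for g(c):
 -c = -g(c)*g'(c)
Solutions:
 g(c) = -sqrt(C1 + c^2)
 g(c) = sqrt(C1 + c^2)


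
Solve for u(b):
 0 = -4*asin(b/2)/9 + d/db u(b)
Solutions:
 u(b) = C1 + 4*b*asin(b/2)/9 + 4*sqrt(4 - b^2)/9


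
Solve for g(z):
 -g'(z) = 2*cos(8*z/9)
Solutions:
 g(z) = C1 - 9*sin(8*z/9)/4


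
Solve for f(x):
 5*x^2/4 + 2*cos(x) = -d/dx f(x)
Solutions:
 f(x) = C1 - 5*x^3/12 - 2*sin(x)


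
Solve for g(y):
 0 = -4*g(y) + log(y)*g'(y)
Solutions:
 g(y) = C1*exp(4*li(y))


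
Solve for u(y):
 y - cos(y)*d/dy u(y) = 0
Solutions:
 u(y) = C1 + Integral(y/cos(y), y)


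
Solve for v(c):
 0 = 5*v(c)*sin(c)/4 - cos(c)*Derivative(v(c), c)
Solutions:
 v(c) = C1/cos(c)^(5/4)


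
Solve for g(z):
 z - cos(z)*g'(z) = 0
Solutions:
 g(z) = C1 + Integral(z/cos(z), z)


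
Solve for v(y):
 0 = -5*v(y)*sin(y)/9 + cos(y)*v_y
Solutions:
 v(y) = C1/cos(y)^(5/9)


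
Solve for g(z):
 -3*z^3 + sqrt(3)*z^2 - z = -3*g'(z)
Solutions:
 g(z) = C1 + z^4/4 - sqrt(3)*z^3/9 + z^2/6


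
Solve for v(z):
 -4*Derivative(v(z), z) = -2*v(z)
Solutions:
 v(z) = C1*exp(z/2)


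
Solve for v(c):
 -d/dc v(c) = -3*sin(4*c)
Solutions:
 v(c) = C1 - 3*cos(4*c)/4


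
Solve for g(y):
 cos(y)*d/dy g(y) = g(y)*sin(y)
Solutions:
 g(y) = C1/cos(y)


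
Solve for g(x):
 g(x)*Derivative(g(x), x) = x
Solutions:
 g(x) = -sqrt(C1 + x^2)
 g(x) = sqrt(C1 + x^2)


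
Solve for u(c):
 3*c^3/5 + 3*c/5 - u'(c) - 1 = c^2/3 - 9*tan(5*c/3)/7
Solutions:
 u(c) = C1 + 3*c^4/20 - c^3/9 + 3*c^2/10 - c - 27*log(cos(5*c/3))/35


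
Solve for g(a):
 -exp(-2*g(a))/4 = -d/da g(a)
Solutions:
 g(a) = log(-sqrt(C1 + 2*a)) - log(2)
 g(a) = log(C1 + 2*a)/2 - log(2)


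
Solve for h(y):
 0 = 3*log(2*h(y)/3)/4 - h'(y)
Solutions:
 -4*Integral(1/(log(_y) - log(3) + log(2)), (_y, h(y)))/3 = C1 - y


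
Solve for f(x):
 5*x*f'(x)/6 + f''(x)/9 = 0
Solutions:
 f(x) = C1 + C2*erf(sqrt(15)*x/2)


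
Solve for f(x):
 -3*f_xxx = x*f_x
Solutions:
 f(x) = C1 + Integral(C2*airyai(-3^(2/3)*x/3) + C3*airybi(-3^(2/3)*x/3), x)


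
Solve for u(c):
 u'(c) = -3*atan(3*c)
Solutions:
 u(c) = C1 - 3*c*atan(3*c) + log(9*c^2 + 1)/2


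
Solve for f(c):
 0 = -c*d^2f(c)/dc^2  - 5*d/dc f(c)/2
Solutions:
 f(c) = C1 + C2/c^(3/2)


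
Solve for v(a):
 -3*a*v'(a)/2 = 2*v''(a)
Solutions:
 v(a) = C1 + C2*erf(sqrt(6)*a/4)


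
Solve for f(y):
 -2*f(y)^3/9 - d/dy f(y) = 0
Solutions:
 f(y) = -3*sqrt(2)*sqrt(-1/(C1 - 2*y))/2
 f(y) = 3*sqrt(2)*sqrt(-1/(C1 - 2*y))/2


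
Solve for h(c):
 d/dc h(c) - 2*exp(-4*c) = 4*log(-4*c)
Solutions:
 h(c) = C1 + 4*c*log(-c) + 4*c*(-1 + 2*log(2)) - exp(-4*c)/2


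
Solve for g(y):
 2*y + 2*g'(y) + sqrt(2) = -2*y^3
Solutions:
 g(y) = C1 - y^4/4 - y^2/2 - sqrt(2)*y/2


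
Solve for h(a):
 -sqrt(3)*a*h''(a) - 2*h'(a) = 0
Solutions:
 h(a) = C1 + C2*a^(1 - 2*sqrt(3)/3)


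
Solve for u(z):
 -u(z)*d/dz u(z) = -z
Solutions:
 u(z) = -sqrt(C1 + z^2)
 u(z) = sqrt(C1 + z^2)


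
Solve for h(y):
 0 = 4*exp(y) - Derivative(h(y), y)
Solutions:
 h(y) = C1 + 4*exp(y)


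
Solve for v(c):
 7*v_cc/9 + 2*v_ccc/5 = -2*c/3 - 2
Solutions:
 v(c) = C1 + C2*c + C3*exp(-35*c/18) - c^3/7 - 261*c^2/245


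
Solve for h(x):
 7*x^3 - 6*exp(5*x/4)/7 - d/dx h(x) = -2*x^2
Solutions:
 h(x) = C1 + 7*x^4/4 + 2*x^3/3 - 24*exp(5*x/4)/35


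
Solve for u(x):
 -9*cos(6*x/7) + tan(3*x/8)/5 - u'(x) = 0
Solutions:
 u(x) = C1 - 8*log(cos(3*x/8))/15 - 21*sin(6*x/7)/2


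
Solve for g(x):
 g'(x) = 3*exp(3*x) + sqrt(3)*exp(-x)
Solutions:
 g(x) = C1 + exp(3*x) - sqrt(3)*exp(-x)


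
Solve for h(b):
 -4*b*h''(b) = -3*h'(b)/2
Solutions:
 h(b) = C1 + C2*b^(11/8)


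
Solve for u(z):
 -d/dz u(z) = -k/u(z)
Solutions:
 u(z) = -sqrt(C1 + 2*k*z)
 u(z) = sqrt(C1 + 2*k*z)


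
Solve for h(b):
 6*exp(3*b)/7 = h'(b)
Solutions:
 h(b) = C1 + 2*exp(3*b)/7


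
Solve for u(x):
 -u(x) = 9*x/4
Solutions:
 u(x) = -9*x/4


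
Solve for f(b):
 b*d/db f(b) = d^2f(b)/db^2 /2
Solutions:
 f(b) = C1 + C2*erfi(b)


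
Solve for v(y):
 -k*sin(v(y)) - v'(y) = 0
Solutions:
 v(y) = -acos((-C1 - exp(2*k*y))/(C1 - exp(2*k*y))) + 2*pi
 v(y) = acos((-C1 - exp(2*k*y))/(C1 - exp(2*k*y)))


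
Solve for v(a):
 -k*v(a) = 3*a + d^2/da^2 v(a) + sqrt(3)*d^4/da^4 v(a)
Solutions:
 v(a) = C1*exp(-sqrt(2)*3^(3/4)*a*sqrt(-sqrt(-4*sqrt(3)*k + 1) - 1)/6) + C2*exp(sqrt(2)*3^(3/4)*a*sqrt(-sqrt(-4*sqrt(3)*k + 1) - 1)/6) + C3*exp(-sqrt(2)*3^(3/4)*a*sqrt(sqrt(-4*sqrt(3)*k + 1) - 1)/6) + C4*exp(sqrt(2)*3^(3/4)*a*sqrt(sqrt(-4*sqrt(3)*k + 1) - 1)/6) - 3*a/k


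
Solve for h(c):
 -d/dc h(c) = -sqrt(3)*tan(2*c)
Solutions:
 h(c) = C1 - sqrt(3)*log(cos(2*c))/2


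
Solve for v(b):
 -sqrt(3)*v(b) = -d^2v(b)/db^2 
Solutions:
 v(b) = C1*exp(-3^(1/4)*b) + C2*exp(3^(1/4)*b)


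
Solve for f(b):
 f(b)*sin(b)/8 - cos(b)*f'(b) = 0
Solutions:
 f(b) = C1/cos(b)^(1/8)


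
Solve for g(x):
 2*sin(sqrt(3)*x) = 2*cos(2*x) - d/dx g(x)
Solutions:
 g(x) = C1 + sin(2*x) + 2*sqrt(3)*cos(sqrt(3)*x)/3


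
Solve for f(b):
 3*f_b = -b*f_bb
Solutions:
 f(b) = C1 + C2/b^2


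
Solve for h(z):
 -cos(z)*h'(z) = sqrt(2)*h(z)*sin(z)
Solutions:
 h(z) = C1*cos(z)^(sqrt(2))


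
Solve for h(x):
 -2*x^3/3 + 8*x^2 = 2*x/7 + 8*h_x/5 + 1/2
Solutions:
 h(x) = C1 - 5*x^4/48 + 5*x^3/3 - 5*x^2/56 - 5*x/16


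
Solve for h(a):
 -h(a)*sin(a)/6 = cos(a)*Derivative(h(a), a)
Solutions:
 h(a) = C1*cos(a)^(1/6)


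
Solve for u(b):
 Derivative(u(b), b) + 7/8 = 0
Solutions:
 u(b) = C1 - 7*b/8


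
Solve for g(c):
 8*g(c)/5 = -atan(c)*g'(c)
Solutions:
 g(c) = C1*exp(-8*Integral(1/atan(c), c)/5)


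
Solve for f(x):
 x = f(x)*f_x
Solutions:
 f(x) = -sqrt(C1 + x^2)
 f(x) = sqrt(C1 + x^2)


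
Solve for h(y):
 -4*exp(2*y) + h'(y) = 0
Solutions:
 h(y) = C1 + 2*exp(2*y)


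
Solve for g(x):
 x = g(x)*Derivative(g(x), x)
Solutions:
 g(x) = -sqrt(C1 + x^2)
 g(x) = sqrt(C1 + x^2)


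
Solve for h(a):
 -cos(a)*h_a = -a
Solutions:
 h(a) = C1 + Integral(a/cos(a), a)


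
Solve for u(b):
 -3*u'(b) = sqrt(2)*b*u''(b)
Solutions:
 u(b) = C1 + C2*b^(1 - 3*sqrt(2)/2)


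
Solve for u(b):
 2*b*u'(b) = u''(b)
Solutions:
 u(b) = C1 + C2*erfi(b)


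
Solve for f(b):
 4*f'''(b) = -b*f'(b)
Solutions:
 f(b) = C1 + Integral(C2*airyai(-2^(1/3)*b/2) + C3*airybi(-2^(1/3)*b/2), b)


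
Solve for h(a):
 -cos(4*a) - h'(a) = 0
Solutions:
 h(a) = C1 - sin(4*a)/4


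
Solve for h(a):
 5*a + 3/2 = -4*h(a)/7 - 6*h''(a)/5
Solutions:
 h(a) = C1*sin(sqrt(210)*a/21) + C2*cos(sqrt(210)*a/21) - 35*a/4 - 21/8


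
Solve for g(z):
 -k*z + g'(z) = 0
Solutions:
 g(z) = C1 + k*z^2/2


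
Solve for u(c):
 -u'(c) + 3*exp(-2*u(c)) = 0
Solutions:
 u(c) = log(-sqrt(C1 + 6*c))
 u(c) = log(C1 + 6*c)/2


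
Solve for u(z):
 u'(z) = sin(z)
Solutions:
 u(z) = C1 - cos(z)


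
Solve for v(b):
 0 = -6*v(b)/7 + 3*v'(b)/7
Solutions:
 v(b) = C1*exp(2*b)


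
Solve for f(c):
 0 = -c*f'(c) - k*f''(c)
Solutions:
 f(c) = C1 + C2*sqrt(k)*erf(sqrt(2)*c*sqrt(1/k)/2)


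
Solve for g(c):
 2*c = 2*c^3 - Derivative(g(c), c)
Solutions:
 g(c) = C1 + c^4/2 - c^2


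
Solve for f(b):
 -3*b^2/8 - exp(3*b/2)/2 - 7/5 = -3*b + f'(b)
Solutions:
 f(b) = C1 - b^3/8 + 3*b^2/2 - 7*b/5 - exp(3*b/2)/3


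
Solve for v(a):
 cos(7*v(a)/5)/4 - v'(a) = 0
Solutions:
 -a/4 - 5*log(sin(7*v(a)/5) - 1)/14 + 5*log(sin(7*v(a)/5) + 1)/14 = C1


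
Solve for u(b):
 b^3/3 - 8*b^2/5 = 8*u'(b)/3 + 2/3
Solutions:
 u(b) = C1 + b^4/32 - b^3/5 - b/4


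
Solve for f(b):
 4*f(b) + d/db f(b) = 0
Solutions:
 f(b) = C1*exp(-4*b)


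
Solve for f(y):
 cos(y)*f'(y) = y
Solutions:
 f(y) = C1 + Integral(y/cos(y), y)


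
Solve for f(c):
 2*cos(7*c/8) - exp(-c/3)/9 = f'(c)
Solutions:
 f(c) = C1 + 16*sin(7*c/8)/7 + exp(-c/3)/3


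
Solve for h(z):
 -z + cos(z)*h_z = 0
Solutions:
 h(z) = C1 + Integral(z/cos(z), z)


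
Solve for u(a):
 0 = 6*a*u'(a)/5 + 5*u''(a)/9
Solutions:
 u(a) = C1 + C2*erf(3*sqrt(3)*a/5)


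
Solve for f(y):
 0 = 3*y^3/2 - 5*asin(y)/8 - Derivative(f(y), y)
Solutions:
 f(y) = C1 + 3*y^4/8 - 5*y*asin(y)/8 - 5*sqrt(1 - y^2)/8


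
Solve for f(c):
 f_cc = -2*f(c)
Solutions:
 f(c) = C1*sin(sqrt(2)*c) + C2*cos(sqrt(2)*c)


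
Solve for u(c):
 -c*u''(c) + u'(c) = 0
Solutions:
 u(c) = C1 + C2*c^2


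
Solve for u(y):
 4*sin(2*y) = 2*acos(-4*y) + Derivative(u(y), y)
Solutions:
 u(y) = C1 - 2*y*acos(-4*y) - sqrt(1 - 16*y^2)/2 - 2*cos(2*y)


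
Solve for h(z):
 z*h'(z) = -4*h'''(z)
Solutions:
 h(z) = C1 + Integral(C2*airyai(-2^(1/3)*z/2) + C3*airybi(-2^(1/3)*z/2), z)


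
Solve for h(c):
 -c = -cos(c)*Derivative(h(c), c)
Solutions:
 h(c) = C1 + Integral(c/cos(c), c)


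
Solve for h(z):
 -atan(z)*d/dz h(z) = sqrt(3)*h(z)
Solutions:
 h(z) = C1*exp(-sqrt(3)*Integral(1/atan(z), z))


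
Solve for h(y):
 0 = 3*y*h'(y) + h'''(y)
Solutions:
 h(y) = C1 + Integral(C2*airyai(-3^(1/3)*y) + C3*airybi(-3^(1/3)*y), y)


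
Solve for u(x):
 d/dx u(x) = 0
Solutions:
 u(x) = C1


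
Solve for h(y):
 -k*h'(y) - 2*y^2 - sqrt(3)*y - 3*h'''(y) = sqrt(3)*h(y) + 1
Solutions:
 h(y) = C1*exp(2^(1/3)*y*(2*k/(sqrt(4*k^3 + 243) + 9*sqrt(3))^(1/3) - 2^(1/3)*(sqrt(4*k^3 + 243) + 9*sqrt(3))^(1/3))/6) + C2*exp(2^(1/3)*y*(8*k/((-1 + sqrt(3)*I)*(sqrt(4*k^3 + 243) + 9*sqrt(3))^(1/3)) + 2^(1/3)*(sqrt(4*k^3 + 243) + 9*sqrt(3))^(1/3) - 2^(1/3)*sqrt(3)*I*(sqrt(4*k^3 + 243) + 9*sqrt(3))^(1/3))/12) + C3*exp(2^(1/3)*y*(-8*k/((1 + sqrt(3)*I)*(sqrt(4*k^3 + 243) + 9*sqrt(3))^(1/3)) + 2^(1/3)*(sqrt(4*k^3 + 243) + 9*sqrt(3))^(1/3) + 2^(1/3)*sqrt(3)*I*(sqrt(4*k^3 + 243) + 9*sqrt(3))^(1/3))/12) - 4*sqrt(3)*k^2/9 + 4*k*y/3 + sqrt(3)*k/3 - 2*sqrt(3)*y^2/3 - y - sqrt(3)/3


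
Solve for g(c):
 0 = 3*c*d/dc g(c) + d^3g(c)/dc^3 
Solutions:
 g(c) = C1 + Integral(C2*airyai(-3^(1/3)*c) + C3*airybi(-3^(1/3)*c), c)


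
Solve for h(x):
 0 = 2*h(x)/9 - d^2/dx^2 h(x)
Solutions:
 h(x) = C1*exp(-sqrt(2)*x/3) + C2*exp(sqrt(2)*x/3)


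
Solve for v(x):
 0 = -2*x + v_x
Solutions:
 v(x) = C1 + x^2


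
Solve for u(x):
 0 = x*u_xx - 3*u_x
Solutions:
 u(x) = C1 + C2*x^4


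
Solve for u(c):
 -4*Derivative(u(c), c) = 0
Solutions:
 u(c) = C1


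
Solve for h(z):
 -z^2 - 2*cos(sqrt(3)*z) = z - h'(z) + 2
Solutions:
 h(z) = C1 + z^3/3 + z^2/2 + 2*z + 2*sqrt(3)*sin(sqrt(3)*z)/3


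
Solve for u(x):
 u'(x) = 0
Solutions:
 u(x) = C1


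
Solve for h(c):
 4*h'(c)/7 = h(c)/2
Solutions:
 h(c) = C1*exp(7*c/8)


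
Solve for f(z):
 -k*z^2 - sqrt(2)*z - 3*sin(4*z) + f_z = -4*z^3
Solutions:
 f(z) = C1 + k*z^3/3 - z^4 + sqrt(2)*z^2/2 - 3*cos(4*z)/4


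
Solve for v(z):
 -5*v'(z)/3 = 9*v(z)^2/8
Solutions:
 v(z) = 40/(C1 + 27*z)


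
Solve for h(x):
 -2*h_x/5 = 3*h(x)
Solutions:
 h(x) = C1*exp(-15*x/2)


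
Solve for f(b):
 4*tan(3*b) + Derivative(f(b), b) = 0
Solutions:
 f(b) = C1 + 4*log(cos(3*b))/3


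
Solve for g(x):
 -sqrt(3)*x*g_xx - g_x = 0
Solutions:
 g(x) = C1 + C2*x^(1 - sqrt(3)/3)


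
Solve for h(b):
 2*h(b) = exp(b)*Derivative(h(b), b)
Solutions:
 h(b) = C1*exp(-2*exp(-b))


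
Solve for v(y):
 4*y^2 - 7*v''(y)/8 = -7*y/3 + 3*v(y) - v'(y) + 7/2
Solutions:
 v(y) = 4*y^2/3 + 5*y/3 + (C1*sin(2*sqrt(38)*y/7) + C2*cos(2*sqrt(38)*y/7))*exp(4*y/7) - 25/18


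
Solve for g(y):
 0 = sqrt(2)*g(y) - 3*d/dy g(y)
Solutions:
 g(y) = C1*exp(sqrt(2)*y/3)


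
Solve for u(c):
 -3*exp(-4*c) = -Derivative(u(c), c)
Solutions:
 u(c) = C1 - 3*exp(-4*c)/4


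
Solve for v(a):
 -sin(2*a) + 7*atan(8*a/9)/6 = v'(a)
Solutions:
 v(a) = C1 + 7*a*atan(8*a/9)/6 - 21*log(64*a^2 + 81)/32 + cos(2*a)/2


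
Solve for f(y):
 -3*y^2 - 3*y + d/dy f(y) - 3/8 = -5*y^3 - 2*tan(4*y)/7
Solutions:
 f(y) = C1 - 5*y^4/4 + y^3 + 3*y^2/2 + 3*y/8 + log(cos(4*y))/14


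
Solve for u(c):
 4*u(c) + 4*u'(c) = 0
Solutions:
 u(c) = C1*exp(-c)


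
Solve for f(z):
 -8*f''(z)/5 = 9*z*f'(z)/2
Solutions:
 f(z) = C1 + C2*erf(3*sqrt(10)*z/8)


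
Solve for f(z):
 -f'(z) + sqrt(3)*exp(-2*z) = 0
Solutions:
 f(z) = C1 - sqrt(3)*exp(-2*z)/2


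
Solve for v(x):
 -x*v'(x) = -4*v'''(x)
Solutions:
 v(x) = C1 + Integral(C2*airyai(2^(1/3)*x/2) + C3*airybi(2^(1/3)*x/2), x)


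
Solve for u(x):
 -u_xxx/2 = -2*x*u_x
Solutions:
 u(x) = C1 + Integral(C2*airyai(2^(2/3)*x) + C3*airybi(2^(2/3)*x), x)


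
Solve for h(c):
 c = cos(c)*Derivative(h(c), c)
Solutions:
 h(c) = C1 + Integral(c/cos(c), c)


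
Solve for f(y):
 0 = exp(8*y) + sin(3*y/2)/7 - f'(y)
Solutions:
 f(y) = C1 + exp(8*y)/8 - 2*cos(3*y/2)/21


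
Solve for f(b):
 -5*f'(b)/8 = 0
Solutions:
 f(b) = C1


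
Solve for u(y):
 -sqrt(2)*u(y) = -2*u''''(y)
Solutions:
 u(y) = C1*exp(-2^(7/8)*y/2) + C2*exp(2^(7/8)*y/2) + C3*sin(2^(7/8)*y/2) + C4*cos(2^(7/8)*y/2)


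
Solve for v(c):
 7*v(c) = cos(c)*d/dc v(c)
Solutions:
 v(c) = C1*sqrt(sin(c) + 1)*(sin(c)^3 + 3*sin(c)^2 + 3*sin(c) + 1)/(sqrt(sin(c) - 1)*(sin(c)^3 - 3*sin(c)^2 + 3*sin(c) - 1))


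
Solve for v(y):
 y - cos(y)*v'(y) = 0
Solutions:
 v(y) = C1 + Integral(y/cos(y), y)


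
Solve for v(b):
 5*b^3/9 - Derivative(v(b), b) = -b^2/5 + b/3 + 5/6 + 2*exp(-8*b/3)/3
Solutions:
 v(b) = C1 + 5*b^4/36 + b^3/15 - b^2/6 - 5*b/6 + exp(-8*b/3)/4


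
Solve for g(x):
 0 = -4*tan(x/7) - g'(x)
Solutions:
 g(x) = C1 + 28*log(cos(x/7))


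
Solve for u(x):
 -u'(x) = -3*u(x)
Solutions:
 u(x) = C1*exp(3*x)


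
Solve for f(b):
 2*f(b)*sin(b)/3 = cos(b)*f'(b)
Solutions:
 f(b) = C1/cos(b)^(2/3)


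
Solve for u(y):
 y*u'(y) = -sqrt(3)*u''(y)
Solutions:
 u(y) = C1 + C2*erf(sqrt(2)*3^(3/4)*y/6)


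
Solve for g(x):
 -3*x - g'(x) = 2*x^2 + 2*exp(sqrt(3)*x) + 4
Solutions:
 g(x) = C1 - 2*x^3/3 - 3*x^2/2 - 4*x - 2*sqrt(3)*exp(sqrt(3)*x)/3


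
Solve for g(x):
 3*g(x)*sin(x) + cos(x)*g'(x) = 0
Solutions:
 g(x) = C1*cos(x)^3


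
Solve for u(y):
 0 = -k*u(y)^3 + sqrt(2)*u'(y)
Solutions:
 u(y) = -sqrt(-1/(C1 + sqrt(2)*k*y))
 u(y) = sqrt(-1/(C1 + sqrt(2)*k*y))


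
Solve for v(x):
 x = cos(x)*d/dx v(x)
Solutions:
 v(x) = C1 + Integral(x/cos(x), x)


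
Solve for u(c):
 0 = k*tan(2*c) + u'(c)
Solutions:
 u(c) = C1 + k*log(cos(2*c))/2


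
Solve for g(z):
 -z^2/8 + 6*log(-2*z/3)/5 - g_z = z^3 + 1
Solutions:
 g(z) = C1 - z^4/4 - z^3/24 + 6*z*log(-z)/5 + z*(-11 - 6*log(3) + 6*log(2))/5


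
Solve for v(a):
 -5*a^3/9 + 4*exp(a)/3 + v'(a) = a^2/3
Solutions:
 v(a) = C1 + 5*a^4/36 + a^3/9 - 4*exp(a)/3


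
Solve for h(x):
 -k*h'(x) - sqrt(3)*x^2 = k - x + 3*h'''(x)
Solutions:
 h(x) = C1 + C2*exp(-sqrt(3)*x*sqrt(-k)/3) + C3*exp(sqrt(3)*x*sqrt(-k)/3) - x - sqrt(3)*x^3/(3*k) + x^2/(2*k) + 6*sqrt(3)*x/k^2


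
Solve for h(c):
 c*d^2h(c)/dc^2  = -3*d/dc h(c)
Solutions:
 h(c) = C1 + C2/c^2


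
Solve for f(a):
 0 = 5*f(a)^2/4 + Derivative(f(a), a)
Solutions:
 f(a) = 4/(C1 + 5*a)


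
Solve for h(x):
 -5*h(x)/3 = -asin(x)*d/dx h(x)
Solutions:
 h(x) = C1*exp(5*Integral(1/asin(x), x)/3)


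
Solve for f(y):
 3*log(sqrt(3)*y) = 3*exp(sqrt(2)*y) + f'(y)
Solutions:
 f(y) = C1 + 3*y*log(y) + y*(-3 + 3*log(3)/2) - 3*sqrt(2)*exp(sqrt(2)*y)/2


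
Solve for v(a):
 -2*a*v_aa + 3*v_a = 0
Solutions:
 v(a) = C1 + C2*a^(5/2)


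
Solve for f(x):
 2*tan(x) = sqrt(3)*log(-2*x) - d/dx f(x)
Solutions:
 f(x) = C1 + sqrt(3)*x*(log(-x) - 1) + sqrt(3)*x*log(2) + 2*log(cos(x))


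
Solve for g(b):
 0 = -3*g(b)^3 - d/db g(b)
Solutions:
 g(b) = -sqrt(2)*sqrt(-1/(C1 - 3*b))/2
 g(b) = sqrt(2)*sqrt(-1/(C1 - 3*b))/2


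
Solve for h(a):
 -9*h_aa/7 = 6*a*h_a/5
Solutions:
 h(a) = C1 + C2*erf(sqrt(105)*a/15)


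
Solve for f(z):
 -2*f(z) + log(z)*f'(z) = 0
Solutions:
 f(z) = C1*exp(2*li(z))


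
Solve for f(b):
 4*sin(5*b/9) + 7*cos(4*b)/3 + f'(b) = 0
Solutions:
 f(b) = C1 - 7*sin(4*b)/12 + 36*cos(5*b/9)/5


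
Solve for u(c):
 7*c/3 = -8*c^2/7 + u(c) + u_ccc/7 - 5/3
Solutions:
 u(c) = C3*exp(-7^(1/3)*c) + 8*c^2/7 + 7*c/3 + (C1*sin(sqrt(3)*7^(1/3)*c/2) + C2*cos(sqrt(3)*7^(1/3)*c/2))*exp(7^(1/3)*c/2) + 5/3


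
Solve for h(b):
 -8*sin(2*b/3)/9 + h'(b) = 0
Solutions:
 h(b) = C1 - 4*cos(2*b/3)/3


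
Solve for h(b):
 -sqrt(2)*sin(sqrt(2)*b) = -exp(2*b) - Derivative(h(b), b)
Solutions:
 h(b) = C1 - exp(2*b)/2 - cos(sqrt(2)*b)


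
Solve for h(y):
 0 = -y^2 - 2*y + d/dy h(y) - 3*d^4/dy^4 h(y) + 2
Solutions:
 h(y) = C1 + C4*exp(3^(2/3)*y/3) + y^3/3 + y^2 - 2*y + (C2*sin(3^(1/6)*y/2) + C3*cos(3^(1/6)*y/2))*exp(-3^(2/3)*y/6)


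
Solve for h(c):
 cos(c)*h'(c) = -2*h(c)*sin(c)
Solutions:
 h(c) = C1*cos(c)^2


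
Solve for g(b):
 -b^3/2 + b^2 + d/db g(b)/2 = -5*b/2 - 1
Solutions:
 g(b) = C1 + b^4/4 - 2*b^3/3 - 5*b^2/2 - 2*b


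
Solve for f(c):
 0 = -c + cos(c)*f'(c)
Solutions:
 f(c) = C1 + Integral(c/cos(c), c)


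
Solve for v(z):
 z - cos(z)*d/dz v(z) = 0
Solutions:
 v(z) = C1 + Integral(z/cos(z), z)


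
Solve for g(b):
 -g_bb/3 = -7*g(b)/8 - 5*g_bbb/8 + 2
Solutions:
 g(b) = C1*exp(b*(128*2^(1/3)/(135*sqrt(878689) + 126551)^(1/3) + 32 + 2^(2/3)*(135*sqrt(878689) + 126551)^(1/3))/180)*sin(2^(1/3)*sqrt(3)*b*(-2^(1/3)*(135*sqrt(878689) + 126551)^(1/3) + 128/(135*sqrt(878689) + 126551)^(1/3))/180) + C2*exp(b*(128*2^(1/3)/(135*sqrt(878689) + 126551)^(1/3) + 32 + 2^(2/3)*(135*sqrt(878689) + 126551)^(1/3))/180)*cos(2^(1/3)*sqrt(3)*b*(-2^(1/3)*(135*sqrt(878689) + 126551)^(1/3) + 128/(135*sqrt(878689) + 126551)^(1/3))/180) + C3*exp(b*(-2^(2/3)*(135*sqrt(878689) + 126551)^(1/3) - 128*2^(1/3)/(135*sqrt(878689) + 126551)^(1/3) + 16)/90) + 16/7


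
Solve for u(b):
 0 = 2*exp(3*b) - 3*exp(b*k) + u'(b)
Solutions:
 u(b) = C1 - 2*exp(3*b)/3 + 3*exp(b*k)/k


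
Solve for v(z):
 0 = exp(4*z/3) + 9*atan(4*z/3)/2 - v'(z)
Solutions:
 v(z) = C1 + 9*z*atan(4*z/3)/2 + 3*exp(4*z/3)/4 - 27*log(16*z^2 + 9)/16


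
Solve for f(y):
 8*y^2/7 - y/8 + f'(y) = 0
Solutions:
 f(y) = C1 - 8*y^3/21 + y^2/16


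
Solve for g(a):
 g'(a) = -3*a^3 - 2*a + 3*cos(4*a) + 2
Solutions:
 g(a) = C1 - 3*a^4/4 - a^2 + 2*a + 3*sin(4*a)/4


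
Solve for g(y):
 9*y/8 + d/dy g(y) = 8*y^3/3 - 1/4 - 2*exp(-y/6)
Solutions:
 g(y) = C1 + 2*y^4/3 - 9*y^2/16 - y/4 + 12*exp(-y/6)


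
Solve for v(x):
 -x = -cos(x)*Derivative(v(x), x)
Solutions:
 v(x) = C1 + Integral(x/cos(x), x)


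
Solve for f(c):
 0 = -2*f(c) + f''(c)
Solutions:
 f(c) = C1*exp(-sqrt(2)*c) + C2*exp(sqrt(2)*c)


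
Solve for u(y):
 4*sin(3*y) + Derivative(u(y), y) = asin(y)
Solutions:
 u(y) = C1 + y*asin(y) + sqrt(1 - y^2) + 4*cos(3*y)/3


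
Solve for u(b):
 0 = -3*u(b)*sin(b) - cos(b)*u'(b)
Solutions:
 u(b) = C1*cos(b)^3


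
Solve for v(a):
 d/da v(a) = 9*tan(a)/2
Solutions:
 v(a) = C1 - 9*log(cos(a))/2


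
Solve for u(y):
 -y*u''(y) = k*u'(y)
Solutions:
 u(y) = C1 + y^(1 - re(k))*(C2*sin(log(y)*Abs(im(k))) + C3*cos(log(y)*im(k)))


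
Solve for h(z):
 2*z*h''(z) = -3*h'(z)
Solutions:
 h(z) = C1 + C2/sqrt(z)


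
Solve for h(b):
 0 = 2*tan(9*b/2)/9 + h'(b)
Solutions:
 h(b) = C1 + 4*log(cos(9*b/2))/81


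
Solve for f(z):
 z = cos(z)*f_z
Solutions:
 f(z) = C1 + Integral(z/cos(z), z)


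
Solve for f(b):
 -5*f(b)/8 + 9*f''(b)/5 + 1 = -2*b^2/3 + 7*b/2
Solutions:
 f(b) = C1*exp(-5*sqrt(2)*b/12) + C2*exp(5*sqrt(2)*b/12) + 16*b^2/15 - 28*b/5 + 968/125


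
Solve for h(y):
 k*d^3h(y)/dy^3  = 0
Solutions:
 h(y) = C1 + C2*y + C3*y^2


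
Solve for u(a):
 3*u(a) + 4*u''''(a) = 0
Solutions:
 u(a) = (C1*sin(3^(1/4)*a/2) + C2*cos(3^(1/4)*a/2))*exp(-3^(1/4)*a/2) + (C3*sin(3^(1/4)*a/2) + C4*cos(3^(1/4)*a/2))*exp(3^(1/4)*a/2)


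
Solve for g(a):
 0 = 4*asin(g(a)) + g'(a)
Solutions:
 Integral(1/asin(_y), (_y, g(a))) = C1 - 4*a


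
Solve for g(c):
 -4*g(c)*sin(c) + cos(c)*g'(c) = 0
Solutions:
 g(c) = C1/cos(c)^4


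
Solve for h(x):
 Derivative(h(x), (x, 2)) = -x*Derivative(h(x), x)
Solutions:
 h(x) = C1 + C2*erf(sqrt(2)*x/2)


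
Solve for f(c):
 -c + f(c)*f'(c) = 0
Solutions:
 f(c) = -sqrt(C1 + c^2)
 f(c) = sqrt(C1 + c^2)


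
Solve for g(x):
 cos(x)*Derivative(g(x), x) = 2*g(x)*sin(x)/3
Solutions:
 g(x) = C1/cos(x)^(2/3)


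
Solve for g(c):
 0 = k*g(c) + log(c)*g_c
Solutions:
 g(c) = C1*exp(-k*li(c))


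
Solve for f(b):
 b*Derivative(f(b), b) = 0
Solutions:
 f(b) = C1


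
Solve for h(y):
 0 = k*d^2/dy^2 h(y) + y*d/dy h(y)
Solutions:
 h(y) = C1 + C2*sqrt(k)*erf(sqrt(2)*y*sqrt(1/k)/2)


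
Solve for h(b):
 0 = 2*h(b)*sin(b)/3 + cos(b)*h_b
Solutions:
 h(b) = C1*cos(b)^(2/3)


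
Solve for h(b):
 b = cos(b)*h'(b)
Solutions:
 h(b) = C1 + Integral(b/cos(b), b)


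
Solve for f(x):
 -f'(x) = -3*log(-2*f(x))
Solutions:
 -Integral(1/(log(-_y) + log(2)), (_y, f(x)))/3 = C1 - x


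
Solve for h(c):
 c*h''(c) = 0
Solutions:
 h(c) = C1 + C2*c


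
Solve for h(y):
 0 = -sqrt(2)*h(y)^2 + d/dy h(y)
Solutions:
 h(y) = -1/(C1 + sqrt(2)*y)


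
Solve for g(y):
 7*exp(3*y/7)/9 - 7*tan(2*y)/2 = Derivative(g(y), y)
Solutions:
 g(y) = C1 + 49*exp(3*y/7)/27 + 7*log(cos(2*y))/4


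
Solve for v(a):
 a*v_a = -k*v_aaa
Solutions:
 v(a) = C1 + Integral(C2*airyai(a*(-1/k)^(1/3)) + C3*airybi(a*(-1/k)^(1/3)), a)


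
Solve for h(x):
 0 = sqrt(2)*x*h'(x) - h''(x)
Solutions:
 h(x) = C1 + C2*erfi(2^(3/4)*x/2)


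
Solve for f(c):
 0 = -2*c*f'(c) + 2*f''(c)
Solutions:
 f(c) = C1 + C2*erfi(sqrt(2)*c/2)


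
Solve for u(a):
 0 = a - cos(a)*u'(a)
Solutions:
 u(a) = C1 + Integral(a/cos(a), a)


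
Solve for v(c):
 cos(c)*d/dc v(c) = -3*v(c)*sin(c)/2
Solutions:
 v(c) = C1*cos(c)^(3/2)


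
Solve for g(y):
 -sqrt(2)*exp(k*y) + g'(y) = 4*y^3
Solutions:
 g(y) = C1 + y^4 + sqrt(2)*exp(k*y)/k


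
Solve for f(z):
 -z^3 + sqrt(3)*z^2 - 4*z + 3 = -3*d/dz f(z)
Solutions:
 f(z) = C1 + z^4/12 - sqrt(3)*z^3/9 + 2*z^2/3 - z


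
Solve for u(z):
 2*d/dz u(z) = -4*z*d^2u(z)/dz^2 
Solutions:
 u(z) = C1 + C2*sqrt(z)


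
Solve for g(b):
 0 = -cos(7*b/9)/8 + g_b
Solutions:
 g(b) = C1 + 9*sin(7*b/9)/56


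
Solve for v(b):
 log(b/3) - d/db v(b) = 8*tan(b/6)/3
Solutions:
 v(b) = C1 + b*log(b) - b*log(3) - b + 16*log(cos(b/6))


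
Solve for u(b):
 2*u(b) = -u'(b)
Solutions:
 u(b) = C1*exp(-2*b)


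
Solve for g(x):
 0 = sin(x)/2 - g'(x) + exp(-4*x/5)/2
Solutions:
 g(x) = C1 - cos(x)/2 - 5*exp(-4*x/5)/8


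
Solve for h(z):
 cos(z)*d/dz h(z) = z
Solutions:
 h(z) = C1 + Integral(z/cos(z), z)


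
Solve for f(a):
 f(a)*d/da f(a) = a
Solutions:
 f(a) = -sqrt(C1 + a^2)
 f(a) = sqrt(C1 + a^2)


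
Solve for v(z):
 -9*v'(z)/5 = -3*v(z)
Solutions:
 v(z) = C1*exp(5*z/3)


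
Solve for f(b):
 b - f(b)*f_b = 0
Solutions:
 f(b) = -sqrt(C1 + b^2)
 f(b) = sqrt(C1 + b^2)


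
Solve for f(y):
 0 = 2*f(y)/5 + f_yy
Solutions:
 f(y) = C1*sin(sqrt(10)*y/5) + C2*cos(sqrt(10)*y/5)


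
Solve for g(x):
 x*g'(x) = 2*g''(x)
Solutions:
 g(x) = C1 + C2*erfi(x/2)


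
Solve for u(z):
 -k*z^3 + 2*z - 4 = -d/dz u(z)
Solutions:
 u(z) = C1 + k*z^4/4 - z^2 + 4*z


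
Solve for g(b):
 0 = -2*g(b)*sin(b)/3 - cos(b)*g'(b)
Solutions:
 g(b) = C1*cos(b)^(2/3)


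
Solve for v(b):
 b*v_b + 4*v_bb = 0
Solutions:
 v(b) = C1 + C2*erf(sqrt(2)*b/4)


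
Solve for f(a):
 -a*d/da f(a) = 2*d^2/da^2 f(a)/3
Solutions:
 f(a) = C1 + C2*erf(sqrt(3)*a/2)


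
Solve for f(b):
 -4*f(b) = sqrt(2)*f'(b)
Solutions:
 f(b) = C1*exp(-2*sqrt(2)*b)


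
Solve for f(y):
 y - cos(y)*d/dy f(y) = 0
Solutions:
 f(y) = C1 + Integral(y/cos(y), y)


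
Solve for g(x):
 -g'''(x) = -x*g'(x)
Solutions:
 g(x) = C1 + Integral(C2*airyai(x) + C3*airybi(x), x)


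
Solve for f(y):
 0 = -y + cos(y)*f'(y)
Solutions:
 f(y) = C1 + Integral(y/cos(y), y)


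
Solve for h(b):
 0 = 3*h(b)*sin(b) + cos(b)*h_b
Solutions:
 h(b) = C1*cos(b)^3


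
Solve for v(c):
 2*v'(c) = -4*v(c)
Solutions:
 v(c) = C1*exp(-2*c)


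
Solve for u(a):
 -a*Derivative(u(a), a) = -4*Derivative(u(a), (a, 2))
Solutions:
 u(a) = C1 + C2*erfi(sqrt(2)*a/4)


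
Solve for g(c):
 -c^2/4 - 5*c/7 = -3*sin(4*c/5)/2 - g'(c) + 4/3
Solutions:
 g(c) = C1 + c^3/12 + 5*c^2/14 + 4*c/3 + 15*cos(4*c/5)/8


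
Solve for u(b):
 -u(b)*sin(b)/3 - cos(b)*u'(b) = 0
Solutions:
 u(b) = C1*cos(b)^(1/3)


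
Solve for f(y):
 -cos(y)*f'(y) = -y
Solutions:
 f(y) = C1 + Integral(y/cos(y), y)


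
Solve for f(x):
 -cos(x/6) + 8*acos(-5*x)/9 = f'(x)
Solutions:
 f(x) = C1 + 8*x*acos(-5*x)/9 + 8*sqrt(1 - 25*x^2)/45 - 6*sin(x/6)


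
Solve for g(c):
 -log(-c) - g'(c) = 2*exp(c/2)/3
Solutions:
 g(c) = C1 - c*log(-c) + c - 4*exp(c/2)/3


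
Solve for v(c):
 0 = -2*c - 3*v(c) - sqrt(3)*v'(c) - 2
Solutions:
 v(c) = C1*exp(-sqrt(3)*c) - 2*c/3 - 2/3 + 2*sqrt(3)/9


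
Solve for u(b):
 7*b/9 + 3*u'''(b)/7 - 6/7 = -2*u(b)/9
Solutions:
 u(b) = C3*exp(-14^(1/3)*b/3) - 7*b/2 + (C1*sin(14^(1/3)*sqrt(3)*b/6) + C2*cos(14^(1/3)*sqrt(3)*b/6))*exp(14^(1/3)*b/6) + 27/7


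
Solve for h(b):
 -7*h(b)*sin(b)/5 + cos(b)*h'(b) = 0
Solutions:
 h(b) = C1/cos(b)^(7/5)


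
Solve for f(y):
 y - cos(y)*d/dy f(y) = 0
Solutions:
 f(y) = C1 + Integral(y/cos(y), y)


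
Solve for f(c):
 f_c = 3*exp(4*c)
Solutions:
 f(c) = C1 + 3*exp(4*c)/4


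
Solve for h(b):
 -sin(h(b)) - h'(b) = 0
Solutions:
 h(b) = -acos((-C1 - exp(2*b))/(C1 - exp(2*b))) + 2*pi
 h(b) = acos((-C1 - exp(2*b))/(C1 - exp(2*b)))


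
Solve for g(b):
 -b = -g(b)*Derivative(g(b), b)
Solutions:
 g(b) = -sqrt(C1 + b^2)
 g(b) = sqrt(C1 + b^2)


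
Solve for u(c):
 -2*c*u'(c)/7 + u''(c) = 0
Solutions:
 u(c) = C1 + C2*erfi(sqrt(7)*c/7)


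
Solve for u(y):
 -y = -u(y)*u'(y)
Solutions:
 u(y) = -sqrt(C1 + y^2)
 u(y) = sqrt(C1 + y^2)


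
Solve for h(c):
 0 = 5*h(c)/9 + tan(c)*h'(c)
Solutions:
 h(c) = C1/sin(c)^(5/9)


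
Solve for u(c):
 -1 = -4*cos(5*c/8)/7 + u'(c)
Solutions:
 u(c) = C1 - c + 32*sin(5*c/8)/35


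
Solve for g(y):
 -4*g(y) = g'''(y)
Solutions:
 g(y) = C3*exp(-2^(2/3)*y) + (C1*sin(2^(2/3)*sqrt(3)*y/2) + C2*cos(2^(2/3)*sqrt(3)*y/2))*exp(2^(2/3)*y/2)


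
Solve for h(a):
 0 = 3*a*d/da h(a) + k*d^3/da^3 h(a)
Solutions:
 h(a) = C1 + Integral(C2*airyai(3^(1/3)*a*(-1/k)^(1/3)) + C3*airybi(3^(1/3)*a*(-1/k)^(1/3)), a)


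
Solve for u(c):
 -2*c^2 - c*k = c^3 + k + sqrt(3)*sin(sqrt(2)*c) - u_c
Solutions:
 u(c) = C1 + c^4/4 + 2*c^3/3 + c^2*k/2 + c*k - sqrt(6)*cos(sqrt(2)*c)/2


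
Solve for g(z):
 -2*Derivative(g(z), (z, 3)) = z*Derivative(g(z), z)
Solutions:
 g(z) = C1 + Integral(C2*airyai(-2^(2/3)*z/2) + C3*airybi(-2^(2/3)*z/2), z)


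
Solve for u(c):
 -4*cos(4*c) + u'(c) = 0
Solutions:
 u(c) = C1 + sin(4*c)


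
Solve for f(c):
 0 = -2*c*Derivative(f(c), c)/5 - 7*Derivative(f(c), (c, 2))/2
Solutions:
 f(c) = C1 + C2*erf(sqrt(70)*c/35)


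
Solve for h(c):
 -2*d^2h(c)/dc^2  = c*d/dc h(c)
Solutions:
 h(c) = C1 + C2*erf(c/2)


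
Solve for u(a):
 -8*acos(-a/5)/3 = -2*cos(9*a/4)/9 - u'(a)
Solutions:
 u(a) = C1 + 8*a*acos(-a/5)/3 + 8*sqrt(25 - a^2)/3 - 8*sin(9*a/4)/81


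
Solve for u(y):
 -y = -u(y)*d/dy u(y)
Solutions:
 u(y) = -sqrt(C1 + y^2)
 u(y) = sqrt(C1 + y^2)


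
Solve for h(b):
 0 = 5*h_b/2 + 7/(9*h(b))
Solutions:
 h(b) = -sqrt(C1 - 140*b)/15
 h(b) = sqrt(C1 - 140*b)/15


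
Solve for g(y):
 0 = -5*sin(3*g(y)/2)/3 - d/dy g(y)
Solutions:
 g(y) = -2*acos((-C1 - exp(5*y))/(C1 - exp(5*y)))/3 + 4*pi/3
 g(y) = 2*acos((-C1 - exp(5*y))/(C1 - exp(5*y)))/3


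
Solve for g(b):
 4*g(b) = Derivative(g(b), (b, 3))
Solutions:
 g(b) = C3*exp(2^(2/3)*b) + (C1*sin(2^(2/3)*sqrt(3)*b/2) + C2*cos(2^(2/3)*sqrt(3)*b/2))*exp(-2^(2/3)*b/2)


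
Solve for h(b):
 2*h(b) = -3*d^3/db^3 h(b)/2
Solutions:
 h(b) = C3*exp(-6^(2/3)*b/3) + (C1*sin(2^(2/3)*3^(1/6)*b/2) + C2*cos(2^(2/3)*3^(1/6)*b/2))*exp(6^(2/3)*b/6)


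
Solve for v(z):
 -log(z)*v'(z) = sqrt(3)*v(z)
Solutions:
 v(z) = C1*exp(-sqrt(3)*li(z))


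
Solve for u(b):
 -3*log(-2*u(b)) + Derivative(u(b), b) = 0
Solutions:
 -Integral(1/(log(-_y) + log(2)), (_y, u(b)))/3 = C1 - b


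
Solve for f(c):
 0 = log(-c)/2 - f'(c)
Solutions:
 f(c) = C1 + c*log(-c)/2 - c/2


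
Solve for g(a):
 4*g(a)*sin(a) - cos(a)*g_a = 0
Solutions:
 g(a) = C1/cos(a)^4


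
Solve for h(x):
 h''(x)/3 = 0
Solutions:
 h(x) = C1 + C2*x


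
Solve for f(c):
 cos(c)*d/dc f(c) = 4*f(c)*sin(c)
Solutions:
 f(c) = C1/cos(c)^4


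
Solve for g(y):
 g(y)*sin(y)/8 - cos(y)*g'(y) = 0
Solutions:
 g(y) = C1/cos(y)^(1/8)


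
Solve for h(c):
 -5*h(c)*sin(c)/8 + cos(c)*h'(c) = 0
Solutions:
 h(c) = C1/cos(c)^(5/8)


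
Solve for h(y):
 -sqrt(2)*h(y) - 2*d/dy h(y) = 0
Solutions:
 h(y) = C1*exp(-sqrt(2)*y/2)


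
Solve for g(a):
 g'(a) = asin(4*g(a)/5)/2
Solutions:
 Integral(1/asin(4*_y/5), (_y, g(a))) = C1 + a/2


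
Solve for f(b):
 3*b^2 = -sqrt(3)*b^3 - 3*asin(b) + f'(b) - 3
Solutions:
 f(b) = C1 + sqrt(3)*b^4/4 + b^3 + 3*b*asin(b) + 3*b + 3*sqrt(1 - b^2)


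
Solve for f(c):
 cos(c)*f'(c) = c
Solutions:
 f(c) = C1 + Integral(c/cos(c), c)


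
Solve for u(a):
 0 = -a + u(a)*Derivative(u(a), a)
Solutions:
 u(a) = -sqrt(C1 + a^2)
 u(a) = sqrt(C1 + a^2)


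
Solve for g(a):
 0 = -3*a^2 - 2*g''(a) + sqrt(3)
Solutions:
 g(a) = C1 + C2*a - a^4/8 + sqrt(3)*a^2/4


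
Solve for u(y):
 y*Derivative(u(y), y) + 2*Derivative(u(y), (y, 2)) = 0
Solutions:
 u(y) = C1 + C2*erf(y/2)


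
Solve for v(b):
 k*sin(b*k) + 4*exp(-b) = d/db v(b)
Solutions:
 v(b) = C1 - cos(b*k) - 4*exp(-b)


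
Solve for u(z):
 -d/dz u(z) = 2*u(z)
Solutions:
 u(z) = C1*exp(-2*z)


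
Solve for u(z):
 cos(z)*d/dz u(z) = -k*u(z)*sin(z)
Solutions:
 u(z) = C1*exp(k*log(cos(z)))


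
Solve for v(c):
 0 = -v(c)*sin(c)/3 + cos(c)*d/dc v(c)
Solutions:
 v(c) = C1/cos(c)^(1/3)


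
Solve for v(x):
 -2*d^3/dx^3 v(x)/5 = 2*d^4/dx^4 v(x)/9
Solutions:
 v(x) = C1 + C2*x + C3*x^2 + C4*exp(-9*x/5)


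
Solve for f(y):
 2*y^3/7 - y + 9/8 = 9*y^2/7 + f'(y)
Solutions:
 f(y) = C1 + y^4/14 - 3*y^3/7 - y^2/2 + 9*y/8


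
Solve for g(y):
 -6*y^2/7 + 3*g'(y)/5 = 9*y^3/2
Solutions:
 g(y) = C1 + 15*y^4/8 + 10*y^3/21


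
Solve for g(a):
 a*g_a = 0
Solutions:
 g(a) = C1


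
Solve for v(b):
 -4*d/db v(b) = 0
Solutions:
 v(b) = C1


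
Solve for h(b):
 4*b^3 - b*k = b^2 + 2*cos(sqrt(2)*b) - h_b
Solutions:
 h(b) = C1 - b^4 + b^3/3 + b^2*k/2 + sqrt(2)*sin(sqrt(2)*b)


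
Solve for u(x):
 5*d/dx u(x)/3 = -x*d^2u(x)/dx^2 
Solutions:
 u(x) = C1 + C2/x^(2/3)


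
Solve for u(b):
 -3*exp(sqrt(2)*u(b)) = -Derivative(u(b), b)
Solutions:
 u(b) = sqrt(2)*(2*log(-1/(C1 + 3*b)) - log(2))/4


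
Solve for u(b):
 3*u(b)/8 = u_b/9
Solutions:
 u(b) = C1*exp(27*b/8)


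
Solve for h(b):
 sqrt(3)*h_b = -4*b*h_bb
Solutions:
 h(b) = C1 + C2*b^(1 - sqrt(3)/4)


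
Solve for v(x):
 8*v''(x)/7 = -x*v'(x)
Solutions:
 v(x) = C1 + C2*erf(sqrt(7)*x/4)


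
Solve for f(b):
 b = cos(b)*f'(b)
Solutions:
 f(b) = C1 + Integral(b/cos(b), b)


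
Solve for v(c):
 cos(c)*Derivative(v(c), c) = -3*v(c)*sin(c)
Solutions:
 v(c) = C1*cos(c)^3


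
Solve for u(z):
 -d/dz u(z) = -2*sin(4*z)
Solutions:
 u(z) = C1 - cos(4*z)/2


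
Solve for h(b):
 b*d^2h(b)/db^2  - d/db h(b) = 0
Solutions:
 h(b) = C1 + C2*b^2


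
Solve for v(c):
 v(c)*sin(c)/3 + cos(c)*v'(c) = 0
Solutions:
 v(c) = C1*cos(c)^(1/3)


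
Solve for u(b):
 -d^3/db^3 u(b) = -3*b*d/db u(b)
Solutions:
 u(b) = C1 + Integral(C2*airyai(3^(1/3)*b) + C3*airybi(3^(1/3)*b), b)


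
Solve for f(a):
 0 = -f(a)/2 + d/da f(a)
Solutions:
 f(a) = C1*exp(a/2)


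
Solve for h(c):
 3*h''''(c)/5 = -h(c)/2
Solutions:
 h(c) = (C1*sin(10^(1/4)*3^(3/4)*c/6) + C2*cos(10^(1/4)*3^(3/4)*c/6))*exp(-10^(1/4)*3^(3/4)*c/6) + (C3*sin(10^(1/4)*3^(3/4)*c/6) + C4*cos(10^(1/4)*3^(3/4)*c/6))*exp(10^(1/4)*3^(3/4)*c/6)


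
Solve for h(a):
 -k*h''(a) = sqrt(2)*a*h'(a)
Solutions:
 h(a) = C1 + C2*sqrt(k)*erf(2^(3/4)*a*sqrt(1/k)/2)


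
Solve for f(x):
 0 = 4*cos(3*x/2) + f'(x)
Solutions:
 f(x) = C1 - 8*sin(3*x/2)/3


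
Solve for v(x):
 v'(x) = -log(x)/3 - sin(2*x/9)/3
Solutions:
 v(x) = C1 - x*log(x)/3 + x/3 + 3*cos(2*x/9)/2


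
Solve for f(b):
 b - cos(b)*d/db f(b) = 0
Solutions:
 f(b) = C1 + Integral(b/cos(b), b)


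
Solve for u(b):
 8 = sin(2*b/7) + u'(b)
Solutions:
 u(b) = C1 + 8*b + 7*cos(2*b/7)/2


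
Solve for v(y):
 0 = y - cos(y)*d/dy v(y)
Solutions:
 v(y) = C1 + Integral(y/cos(y), y)


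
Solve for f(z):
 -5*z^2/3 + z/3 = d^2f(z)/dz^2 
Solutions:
 f(z) = C1 + C2*z - 5*z^4/36 + z^3/18


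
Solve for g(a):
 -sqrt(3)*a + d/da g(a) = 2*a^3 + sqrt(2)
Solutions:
 g(a) = C1 + a^4/2 + sqrt(3)*a^2/2 + sqrt(2)*a


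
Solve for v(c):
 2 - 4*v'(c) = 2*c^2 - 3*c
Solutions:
 v(c) = C1 - c^3/6 + 3*c^2/8 + c/2


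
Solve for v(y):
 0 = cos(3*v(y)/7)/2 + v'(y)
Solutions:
 y/2 - 7*log(sin(3*v(y)/7) - 1)/6 + 7*log(sin(3*v(y)/7) + 1)/6 = C1


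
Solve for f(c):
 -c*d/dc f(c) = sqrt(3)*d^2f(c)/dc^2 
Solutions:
 f(c) = C1 + C2*erf(sqrt(2)*3^(3/4)*c/6)


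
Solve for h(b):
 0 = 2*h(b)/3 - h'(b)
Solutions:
 h(b) = C1*exp(2*b/3)


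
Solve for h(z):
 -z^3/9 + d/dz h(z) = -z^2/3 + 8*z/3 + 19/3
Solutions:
 h(z) = C1 + z^4/36 - z^3/9 + 4*z^2/3 + 19*z/3


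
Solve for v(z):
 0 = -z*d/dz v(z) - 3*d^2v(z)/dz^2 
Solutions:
 v(z) = C1 + C2*erf(sqrt(6)*z/6)


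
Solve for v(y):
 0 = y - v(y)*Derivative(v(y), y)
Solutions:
 v(y) = -sqrt(C1 + y^2)
 v(y) = sqrt(C1 + y^2)


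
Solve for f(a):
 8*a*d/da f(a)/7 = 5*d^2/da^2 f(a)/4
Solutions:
 f(a) = C1 + C2*erfi(4*sqrt(35)*a/35)


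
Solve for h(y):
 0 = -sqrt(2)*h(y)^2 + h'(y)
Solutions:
 h(y) = -1/(C1 + sqrt(2)*y)


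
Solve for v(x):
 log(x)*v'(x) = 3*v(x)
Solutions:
 v(x) = C1*exp(3*li(x))


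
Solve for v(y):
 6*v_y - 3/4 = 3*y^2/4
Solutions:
 v(y) = C1 + y^3/24 + y/8


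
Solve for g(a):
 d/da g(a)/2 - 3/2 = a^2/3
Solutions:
 g(a) = C1 + 2*a^3/9 + 3*a


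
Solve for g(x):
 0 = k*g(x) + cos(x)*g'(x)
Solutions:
 g(x) = C1*exp(k*(log(sin(x) - 1) - log(sin(x) + 1))/2)


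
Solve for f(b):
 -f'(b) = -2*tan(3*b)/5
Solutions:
 f(b) = C1 - 2*log(cos(3*b))/15


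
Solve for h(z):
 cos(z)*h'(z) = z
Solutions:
 h(z) = C1 + Integral(z/cos(z), z)


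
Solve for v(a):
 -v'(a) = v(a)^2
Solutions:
 v(a) = 1/(C1 + a)


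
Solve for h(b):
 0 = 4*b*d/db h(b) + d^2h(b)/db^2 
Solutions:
 h(b) = C1 + C2*erf(sqrt(2)*b)


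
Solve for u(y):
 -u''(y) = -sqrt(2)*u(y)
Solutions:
 u(y) = C1*exp(-2^(1/4)*y) + C2*exp(2^(1/4)*y)


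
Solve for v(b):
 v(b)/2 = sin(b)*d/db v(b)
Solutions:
 v(b) = C1*(cos(b) - 1)^(1/4)/(cos(b) + 1)^(1/4)


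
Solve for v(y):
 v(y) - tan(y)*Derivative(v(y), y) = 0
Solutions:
 v(y) = C1*sin(y)


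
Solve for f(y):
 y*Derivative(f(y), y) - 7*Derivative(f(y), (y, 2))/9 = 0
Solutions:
 f(y) = C1 + C2*erfi(3*sqrt(14)*y/14)


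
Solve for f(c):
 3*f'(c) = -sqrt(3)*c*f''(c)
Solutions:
 f(c) = C1 + C2*c^(1 - sqrt(3))


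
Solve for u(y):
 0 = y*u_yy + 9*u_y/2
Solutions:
 u(y) = C1 + C2/y^(7/2)


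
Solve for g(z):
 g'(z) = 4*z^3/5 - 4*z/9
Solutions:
 g(z) = C1 + z^4/5 - 2*z^2/9


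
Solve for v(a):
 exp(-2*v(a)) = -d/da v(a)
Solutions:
 v(a) = log(-sqrt(C1 - 2*a))
 v(a) = log(C1 - 2*a)/2


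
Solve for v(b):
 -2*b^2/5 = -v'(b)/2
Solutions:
 v(b) = C1 + 4*b^3/15


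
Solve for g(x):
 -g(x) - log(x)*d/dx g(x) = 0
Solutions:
 g(x) = C1*exp(-li(x))


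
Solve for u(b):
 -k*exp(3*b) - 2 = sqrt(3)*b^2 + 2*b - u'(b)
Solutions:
 u(b) = C1 + sqrt(3)*b^3/3 + b^2 + 2*b + k*exp(3*b)/3


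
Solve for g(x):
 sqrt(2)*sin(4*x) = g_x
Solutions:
 g(x) = C1 - sqrt(2)*cos(4*x)/4


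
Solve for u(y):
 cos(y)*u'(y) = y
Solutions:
 u(y) = C1 + Integral(y/cos(y), y)


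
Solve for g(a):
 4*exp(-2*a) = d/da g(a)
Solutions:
 g(a) = C1 - 2*exp(-2*a)


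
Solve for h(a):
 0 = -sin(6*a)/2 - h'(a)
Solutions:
 h(a) = C1 + cos(6*a)/12


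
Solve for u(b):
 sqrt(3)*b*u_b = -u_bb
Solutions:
 u(b) = C1 + C2*erf(sqrt(2)*3^(1/4)*b/2)


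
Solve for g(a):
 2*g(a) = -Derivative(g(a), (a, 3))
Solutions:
 g(a) = C3*exp(-2^(1/3)*a) + (C1*sin(2^(1/3)*sqrt(3)*a/2) + C2*cos(2^(1/3)*sqrt(3)*a/2))*exp(2^(1/3)*a/2)


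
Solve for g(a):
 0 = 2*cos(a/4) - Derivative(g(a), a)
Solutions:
 g(a) = C1 + 8*sin(a/4)


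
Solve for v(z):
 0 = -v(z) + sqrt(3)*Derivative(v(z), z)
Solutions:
 v(z) = C1*exp(sqrt(3)*z/3)


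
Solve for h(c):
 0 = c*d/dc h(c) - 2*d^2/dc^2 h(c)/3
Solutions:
 h(c) = C1 + C2*erfi(sqrt(3)*c/2)


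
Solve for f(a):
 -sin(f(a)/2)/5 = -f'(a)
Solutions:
 -a/5 + log(cos(f(a)/2) - 1) - log(cos(f(a)/2) + 1) = C1


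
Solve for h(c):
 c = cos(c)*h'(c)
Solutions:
 h(c) = C1 + Integral(c/cos(c), c)
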